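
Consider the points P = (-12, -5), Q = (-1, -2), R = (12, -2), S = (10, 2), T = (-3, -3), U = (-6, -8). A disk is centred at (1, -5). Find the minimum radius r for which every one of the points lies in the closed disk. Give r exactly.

13

The required radius is the distance from (1, -5) to the farthest point.
Squared distances: 169, 13, 130, 130, 20, 58.
Maximum is 169, attained at P.
r = √169 = 13.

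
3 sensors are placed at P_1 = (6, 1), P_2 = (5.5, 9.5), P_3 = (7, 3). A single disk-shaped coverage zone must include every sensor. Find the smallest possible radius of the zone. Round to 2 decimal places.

4.26

Side lengths²: P_1P_2² = 72.5, P_1P_3² = 5, P_2P_3² = 44.5.
Since P_1P_2² = 72.5 ≥ 44.5 + 5 = 49.5, the angle opposite P_1P_2 is not acute, so the smallest enclosing circle has P_1P_2 as diameter.
Centre = midpoint of P_1P_2 = (5.75, 5.25), r² = 72.5/4 = 18.125.
r = √(18.125) ≈ 4.26.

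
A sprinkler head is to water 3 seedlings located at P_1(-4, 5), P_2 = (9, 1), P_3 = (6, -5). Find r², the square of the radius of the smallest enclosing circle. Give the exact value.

Side lengths²: P_1P_2² = 185, P_1P_3² = 200, P_2P_3² = 45.
Since P_1P_3² = 200 < 185 + 45 = 230, the triangle is acute, so the smallest enclosing circle is the circumcircle.
Circumcentre = (11/6, 5/6), r² = 925/18.

925/18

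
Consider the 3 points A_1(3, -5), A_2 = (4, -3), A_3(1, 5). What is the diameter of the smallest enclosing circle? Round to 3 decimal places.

Side lengths²: A_1A_2² = 5, A_1A_3² = 104, A_2A_3² = 73.
Since A_1A_3² = 104 ≥ 73 + 5 = 78, the angle opposite A_1A_3 is not acute, so the smallest enclosing circle has A_1A_3 as diameter.
Centre = midpoint of A_1A_3 = (2, 0), r² = 104/4 = 26.
Diameter = 2r = 2√26 ≈ 10.198.

10.198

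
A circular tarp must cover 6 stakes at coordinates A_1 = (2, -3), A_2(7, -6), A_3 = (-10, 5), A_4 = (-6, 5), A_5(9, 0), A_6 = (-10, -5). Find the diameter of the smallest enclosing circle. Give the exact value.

The minimum enclosing circle is determined by three boundary points: A_3, A_5, A_6.
Their circumcentre is (-22/19, 0) with r² = 37249/361.
The farthest remaining point A_2 is at distance² 37021/361 ≤ 37249/361.
Diameter = 2r = 2√(37249/361) = 386/19.

386/19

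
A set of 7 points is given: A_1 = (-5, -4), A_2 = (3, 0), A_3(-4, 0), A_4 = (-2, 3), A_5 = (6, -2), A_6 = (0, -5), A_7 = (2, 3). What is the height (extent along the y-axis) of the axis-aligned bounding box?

8

max y = 3, min y = -5, so height = 8.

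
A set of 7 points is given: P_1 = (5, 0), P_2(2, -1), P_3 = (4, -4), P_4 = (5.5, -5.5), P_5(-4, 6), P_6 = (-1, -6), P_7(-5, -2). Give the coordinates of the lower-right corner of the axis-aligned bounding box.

x-range [-5, 5.5], y-range [-6, 6].
The lower-right corner is (5.5, -6).

(5.5, -6)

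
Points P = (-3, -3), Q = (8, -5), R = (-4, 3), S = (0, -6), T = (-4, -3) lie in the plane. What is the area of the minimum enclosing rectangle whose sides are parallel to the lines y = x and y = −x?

100

In coordinates u = x + y, v = x − y the rectangle is axis-aligned; the map (x,y)→(u,v) scales areas by 2.
u-values: -6, 3, -1, -6, -7; range = 3 − (-7) = 10.
v-values: 0, 13, -7, 6, -1; range = 13 − (-7) = 20.
Area = (10 × 20) / 2 = 100.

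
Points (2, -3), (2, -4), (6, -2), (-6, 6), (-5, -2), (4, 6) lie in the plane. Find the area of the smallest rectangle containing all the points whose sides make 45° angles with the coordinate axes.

In coordinates u = x + y, v = x − y the rectangle is axis-aligned; the map (x,y)→(u,v) scales areas by 2.
u-values: -1, -2, 4, 0, -7, 10; range = 10 − (-7) = 17.
v-values: 5, 6, 8, -12, -3, -2; range = 8 − (-12) = 20.
Area = (17 × 20) / 2 = 170.

170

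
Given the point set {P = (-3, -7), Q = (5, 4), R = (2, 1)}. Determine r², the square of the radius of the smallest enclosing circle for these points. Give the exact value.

46.25

Side lengths²: PQ² = 185, PR² = 89, QR² = 18.
Since PQ² = 185 ≥ 89 + 18 = 107, the angle opposite PQ is not acute, so the smallest enclosing circle has PQ as diameter.
Centre = midpoint of PQ = (1, -1.5), r² = 185/4 = 46.25.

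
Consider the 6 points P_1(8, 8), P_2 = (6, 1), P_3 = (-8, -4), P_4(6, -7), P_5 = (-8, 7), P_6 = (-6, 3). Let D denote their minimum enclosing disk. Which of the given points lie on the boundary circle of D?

The minimum enclosing circle is determined by three boundary points: P_1, P_4, P_5.
Their circumcentre is (13/34, 47/34) with r² = 58853/578.
The farthest remaining point P_3 is at distance² 57357/578 ≤ 58853/578.
The points at distance exactly r from the centre are P_1, P_4, P_5 — 3 points.

P_1, P_4, P_5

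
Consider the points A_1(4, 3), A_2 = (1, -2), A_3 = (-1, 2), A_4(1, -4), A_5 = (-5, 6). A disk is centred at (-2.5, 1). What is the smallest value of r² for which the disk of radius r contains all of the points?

46.25

The required radius is the distance from (-2.5, 1) to the farthest point.
Squared distances: 46.25, 21.25, 3.25, 37.25, 31.25.
Maximum is 46.25, attained at A_1.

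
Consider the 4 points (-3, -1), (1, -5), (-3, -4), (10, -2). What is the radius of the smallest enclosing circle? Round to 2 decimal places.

The minimum enclosing circle is determined by three boundary points: (-3, -1), (-3, -4), (10, -2).
Their circumcentre is (89/26, -2.5) with r² = 14705/338.
The farthest remaining point (1, -5) is at distance² 4097/338 ≤ 14705/338.
r = √(14705/338) ≈ 6.60.

6.60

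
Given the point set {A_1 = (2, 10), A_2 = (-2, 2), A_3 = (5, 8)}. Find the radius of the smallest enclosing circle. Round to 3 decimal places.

Side lengths²: A_1A_2² = 80, A_1A_3² = 13, A_2A_3² = 85.
Since A_2A_3² = 85 < 80 + 13 = 93, the triangle is acute, so the smallest enclosing circle is the circumcircle.
Circumcentre = (1.125, 5.4375), r² = 21.58203125.
r = √(21.58203125) ≈ 4.646.

4.646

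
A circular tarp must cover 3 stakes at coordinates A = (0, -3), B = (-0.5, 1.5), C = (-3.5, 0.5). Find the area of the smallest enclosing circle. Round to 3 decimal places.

20.126

Side lengths²: AB² = 20.5, AC² = 24.5, BC² = 10.
Since AC² = 24.5 < 20.5 + 10 = 30.5, the triangle is acute, so the smallest enclosing circle is the circumcircle.
Circumcentre = (-1.375, -0.875), r² = 6.40625.
Area = π·r² = π·6.40625 ≈ 20.126.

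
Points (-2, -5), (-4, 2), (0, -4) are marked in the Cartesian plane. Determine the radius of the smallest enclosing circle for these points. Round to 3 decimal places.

3.668

Call the three points A, B, C in the order given.
Side lengths²: AB² = 53, AC² = 5, BC² = 52.
Since AB² = 53 < 52 + 5 = 57, the triangle is acute, so the smallest enclosing circle is the circumcircle.
Circumcentre = (-2.5625, -1.375), r² = 13.45703125.
r = √(13.45703125) ≈ 3.668.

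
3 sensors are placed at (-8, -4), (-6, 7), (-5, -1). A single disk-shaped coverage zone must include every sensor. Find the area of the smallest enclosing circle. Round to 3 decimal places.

98.175

Call the three points A, B, C in the order given.
Side lengths²: AB² = 125, AC² = 18, BC² = 65.
Since AB² = 125 ≥ 65 + 18 = 83, the angle opposite AB is not acute, so the smallest enclosing circle has AB as diameter.
Centre = midpoint of AB = (-7, 1.5), r² = 125/4 = 31.25.
Area = π·r² = π·31.25 ≈ 98.175.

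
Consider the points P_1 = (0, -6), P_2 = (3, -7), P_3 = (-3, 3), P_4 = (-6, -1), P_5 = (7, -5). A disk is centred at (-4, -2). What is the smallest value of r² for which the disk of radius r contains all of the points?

130

The required radius is the distance from (-4, -2) to the farthest point.
Squared distances: 32, 74, 26, 5, 130.
Maximum is 130, attained at P_5.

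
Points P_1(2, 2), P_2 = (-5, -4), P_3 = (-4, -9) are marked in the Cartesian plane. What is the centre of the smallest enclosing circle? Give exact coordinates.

Side lengths²: P_1P_2² = 85, P_1P_3² = 157, P_2P_3² = 26.
Since P_1P_3² = 157 ≥ 85 + 26 = 111, the angle opposite P_1P_3 is not acute, so the smallest enclosing circle has P_1P_3 as diameter.
Centre = midpoint of P_1P_3 = (-1, -3.5), r² = 157/4 = 39.25.
Centre = (-1, -3.5).

(-1, -3.5)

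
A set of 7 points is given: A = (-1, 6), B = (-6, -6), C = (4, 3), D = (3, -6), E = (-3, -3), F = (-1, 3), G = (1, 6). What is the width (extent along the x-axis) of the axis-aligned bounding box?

max x = 4, min x = -6, so width = 10.

10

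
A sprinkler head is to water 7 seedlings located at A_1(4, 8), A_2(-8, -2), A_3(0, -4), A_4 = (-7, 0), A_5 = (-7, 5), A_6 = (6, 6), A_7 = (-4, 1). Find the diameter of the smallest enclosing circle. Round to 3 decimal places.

16.125

A smallest enclosing disk is always determined by at most three of the input points on its boundary.
The farthest pair is A_2–A_6 with squared distance 260. The circle on this segment as diameter has centre (-1, 2) and r² = 260/4 = 65.
Check A_1: distance² to centre = 61 ≤ 65, so it lies inside.
All remaining points lie in this disk, and no smaller disk contains both endpoints, so this is the minimum enclosing circle.
Diameter = 2r = 2√65 ≈ 16.125.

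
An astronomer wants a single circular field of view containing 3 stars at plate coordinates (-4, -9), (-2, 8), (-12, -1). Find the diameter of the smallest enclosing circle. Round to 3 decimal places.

Call the three points A, B, C in the order given.
Side lengths²: AB² = 293, AC² = 128, BC² = 181.
Since AB² = 293 < 181 + 128 = 309, the triangle is acute, so the smallest enclosing circle is the circumcircle.
Circumcentre = (-131/38, -17/38), r² = 53033/722.
Diameter = 2r = 2√(53033/722) ≈ 17.141.

17.141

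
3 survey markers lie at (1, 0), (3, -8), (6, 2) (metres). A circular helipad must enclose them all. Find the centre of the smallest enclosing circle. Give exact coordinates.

Call the three points A, B, C in the order given.
Side lengths²: AB² = 68, AC² = 29, BC² = 109.
Since BC² = 109 ≥ 68 + 29 = 97, the angle opposite BC is not acute, so the smallest enclosing circle has BC as diameter.
Centre = midpoint of BC = (4.5, -3), r² = 109/4 = 27.25.
Centre = (4.5, -3).

(4.5, -3)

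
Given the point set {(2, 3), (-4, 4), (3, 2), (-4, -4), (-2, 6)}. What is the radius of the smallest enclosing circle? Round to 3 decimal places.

5.190

The minimum enclosing circle is determined by three boundary points: (3, 2), (-4, -4), (-2, 6).
Their circumcentre is (-119/58, 47/58) with r² = 45305/1682.
The farthest remaining point (2, 3) is at distance² 35677/1682 ≤ 45305/1682.
r = √(45305/1682) ≈ 5.190.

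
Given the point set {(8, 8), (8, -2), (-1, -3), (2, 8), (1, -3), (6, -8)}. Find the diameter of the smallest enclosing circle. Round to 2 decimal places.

16.62

The minimum enclosing circle is determined by three boundary points: (8, 8), (2, 8), (6, -8).
Their circumcentre is (5, 0.25) with r² = 69.0625.
The farthest remaining point (-1, -3) is at distance² 46.5625 ≤ 69.0625.
Diameter = 2r = 2√(69.0625) ≈ 16.62.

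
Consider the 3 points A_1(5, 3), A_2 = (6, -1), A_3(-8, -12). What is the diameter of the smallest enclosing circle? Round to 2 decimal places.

19.85

Side lengths²: A_1A_2² = 17, A_1A_3² = 394, A_2A_3² = 317.
Since A_1A_3² = 394 ≥ 317 + 17 = 334, the angle opposite A_1A_3 is not acute, so the smallest enclosing circle has A_1A_3 as diameter.
Centre = midpoint of A_1A_3 = (-1.5, -4.5), r² = 394/4 = 98.5.
Diameter = 2r = 2√(98.5) ≈ 19.85.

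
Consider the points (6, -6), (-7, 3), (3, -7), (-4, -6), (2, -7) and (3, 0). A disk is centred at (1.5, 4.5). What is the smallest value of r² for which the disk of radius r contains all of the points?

The required radius is the distance from (1.5, 4.5) to the farthest point.
Squared distances: 130.5, 74.5, 134.5, 140.5, 132.5, 22.5.
Maximum is 140.5, attained at (-4, -6).

140.5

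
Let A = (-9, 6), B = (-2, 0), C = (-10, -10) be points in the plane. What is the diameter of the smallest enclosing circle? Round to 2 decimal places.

Side lengths²: AB² = 85, AC² = 257, BC² = 164.
Since AC² = 257 ≥ 164 + 85 = 249, the angle opposite AC is not acute, so the smallest enclosing circle has AC as diameter.
Centre = midpoint of AC = (-9.5, -2), r² = 257/4 = 64.25.
Diameter = 2r = 2√(64.25) ≈ 16.03.

16.03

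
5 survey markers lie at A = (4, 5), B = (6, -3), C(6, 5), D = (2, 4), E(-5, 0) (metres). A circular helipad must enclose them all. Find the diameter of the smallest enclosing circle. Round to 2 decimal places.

12.52

The minimum enclosing circle of a finite set is fixed by two of the points (as a diameter) or three (as a circumcircle).
The minimum enclosing circle is determined by three boundary points: B, C, E.
Their circumcentre is (13/11, 1) with r² = 4745/121.
The farthest remaining point A is at distance² 2897/121 ≤ 4745/121.
Diameter = 2r = 2√(4745/121) ≈ 12.52.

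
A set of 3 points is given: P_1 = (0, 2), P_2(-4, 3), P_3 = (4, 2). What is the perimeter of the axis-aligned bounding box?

18

Width = max x − min x = 4 − (-4) = 8.
Height = max y − min y = 3 − 2 = 1.
Perimeter = 2(8 + 1) = 18.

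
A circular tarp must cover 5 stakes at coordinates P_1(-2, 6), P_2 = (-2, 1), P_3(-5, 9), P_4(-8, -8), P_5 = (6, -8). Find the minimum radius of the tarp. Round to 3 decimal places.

A smallest enclosing disk is always determined by at most three of the input points on its boundary.
The minimum enclosing circle is determined by three boundary points: P_3, P_4, P_5.
Their circumcentre is (-1, -8/17) with r² = 30545/289.
The farthest remaining point P_1 is at distance² 12389/289 ≤ 30545/289.
r = √(30545/289) ≈ 10.281.

10.281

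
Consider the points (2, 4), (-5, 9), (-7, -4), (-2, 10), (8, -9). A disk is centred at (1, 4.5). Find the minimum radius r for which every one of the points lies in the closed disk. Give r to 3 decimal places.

The required radius is the distance from (1, 4.5) to the farthest point.
Squared distances: 1.25, 56.25, 136.25, 39.25, 231.25.
Maximum is 231.25, attained at (8, -9).
r = √(231.25) ≈ 15.207.

15.207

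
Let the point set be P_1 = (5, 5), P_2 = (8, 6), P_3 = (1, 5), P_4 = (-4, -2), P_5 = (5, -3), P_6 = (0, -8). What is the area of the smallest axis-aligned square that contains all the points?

The bounding box has width 12 and height 14.
An axis-aligned square enclosing the set must have side ≥ max(width, height).
So the minimum side is max(12, 14) = 14.
Area = 14² = 196.

196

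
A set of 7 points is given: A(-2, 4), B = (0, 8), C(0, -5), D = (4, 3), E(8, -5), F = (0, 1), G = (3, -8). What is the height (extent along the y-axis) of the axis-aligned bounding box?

max y = 8, min y = -8, so height = 16.

16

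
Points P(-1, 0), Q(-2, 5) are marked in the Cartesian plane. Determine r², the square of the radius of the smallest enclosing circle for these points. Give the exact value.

The smallest circle enclosing two points has them as diameter endpoints.
Centre = midpoint = (-1.5, 2.5); r² = |PQ|²/4 = 26/4 = 6.5.

6.5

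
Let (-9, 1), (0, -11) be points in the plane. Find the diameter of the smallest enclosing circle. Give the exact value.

The smallest circle enclosing two points has them as diameter endpoints.
Centre = midpoint = (-4.5, -5); r² = |(-9, 1)−(0, -11)|²/4 = 225/4 = 56.25.
Diameter = 2r = 2√(56.25) = 15.

15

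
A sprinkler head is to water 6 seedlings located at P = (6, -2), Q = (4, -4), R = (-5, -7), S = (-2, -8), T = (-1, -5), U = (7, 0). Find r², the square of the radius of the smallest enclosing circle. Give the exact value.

48.25

The minimum enclosing circle of a finite set is fixed by two of the points (as a diameter) or three (as a circumcircle).
The farthest pair is R–U with squared distance 193. The circle on this segment as diameter has centre (1, -3.5) and r² = 193/4 = 48.25.
Check P: distance² to centre = 27.25 ≤ 48.25, so it lies inside.
All remaining points lie in this disk, and no smaller disk contains both endpoints, so this is the minimum enclosing circle.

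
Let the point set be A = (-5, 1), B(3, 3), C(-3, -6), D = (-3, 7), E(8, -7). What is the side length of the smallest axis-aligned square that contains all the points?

14

The bounding box has width 13 and height 14.
An axis-aligned square enclosing the set must have side ≥ max(width, height).
So the minimum side is max(13, 14) = 14.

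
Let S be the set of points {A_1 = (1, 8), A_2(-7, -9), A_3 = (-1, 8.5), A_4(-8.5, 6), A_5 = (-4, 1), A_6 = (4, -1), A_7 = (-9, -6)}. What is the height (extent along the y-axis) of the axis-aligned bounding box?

max y = 8.5, min y = -9, so height = 17.5.

17.5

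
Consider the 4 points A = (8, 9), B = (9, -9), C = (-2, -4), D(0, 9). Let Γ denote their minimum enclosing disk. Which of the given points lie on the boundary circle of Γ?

B, D

By Welzl's lemma the MEC is supported by two points (diametrically opposite) or three points (on a circumcircle).
The farthest pair is B–D with squared distance 405. The circle on this segment as diameter has centre (4.5, 0) and r² = 405/4 = 101.25.
Check A: distance² to centre = 93.25 ≤ 101.25, so it lies inside.
All remaining points lie in this disk, and no smaller disk contains both endpoints, so this is the minimum enclosing circle.
The points at distance exactly r from the centre are B, D — 2 points.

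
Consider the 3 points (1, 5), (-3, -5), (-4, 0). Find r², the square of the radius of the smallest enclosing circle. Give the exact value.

29

Call the three points A, B, C in the order given.
Side lengths²: AB² = 116, AC² = 50, BC² = 26.
Since AB² = 116 ≥ 50 + 26 = 76, the angle opposite AB is not acute, so the smallest enclosing circle has AB as diameter.
Centre = midpoint of AB = (-1, 0), r² = 116/4 = 29.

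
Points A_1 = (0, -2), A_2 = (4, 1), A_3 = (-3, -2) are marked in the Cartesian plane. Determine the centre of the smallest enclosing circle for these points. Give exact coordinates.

Side lengths²: A_1A_2² = 25, A_1A_3² = 9, A_2A_3² = 58.
Since A_2A_3² = 58 ≥ 25 + 9 = 34, the angle opposite A_2A_3 is not acute, so the smallest enclosing circle has A_2A_3 as diameter.
Centre = midpoint of A_2A_3 = (0.5, -0.5), r² = 58/4 = 14.5.
Centre = (0.5, -0.5).

(0.5, -0.5)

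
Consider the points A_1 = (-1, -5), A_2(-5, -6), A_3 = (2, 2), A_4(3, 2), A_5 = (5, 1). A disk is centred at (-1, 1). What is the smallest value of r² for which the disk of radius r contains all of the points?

The required radius is the distance from (-1, 1) to the farthest point.
Squared distances: 36, 65, 10, 17, 36.
Maximum is 65, attained at A_2.

65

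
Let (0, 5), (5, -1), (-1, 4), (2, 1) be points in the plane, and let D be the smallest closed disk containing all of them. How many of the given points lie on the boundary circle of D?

3

A smallest enclosing disk is always determined by at most three of the input points on its boundary.
The minimum enclosing circle is determined by three boundary points: (0, 5), (5, -1), (-1, 4).
Their circumcentre is (49/22, 39/22) with r² = 3721/242.
The farthest remaining point (2, 1) is at distance² 157/242 ≤ 3721/242.
The points at distance exactly r from the centre are (0, 5), (5, -1), (-1, 4) — 3 points.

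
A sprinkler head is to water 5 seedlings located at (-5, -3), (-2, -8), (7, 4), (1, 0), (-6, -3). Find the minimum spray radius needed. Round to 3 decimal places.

7.624

The minimum enclosing circle is determined by three boundary points: (-2, -8), (7, 4), (-6, -3).
Their circumcentre is (87/62, -73/62) with r² = 111725/1922.
The farthest remaining point (-5, -3) is at distance² 85189/1922 ≤ 111725/1922.
r = √(111725/1922) ≈ 7.624.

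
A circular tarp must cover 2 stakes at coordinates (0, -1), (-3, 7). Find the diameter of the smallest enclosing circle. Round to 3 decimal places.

The smallest circle enclosing two points has them as diameter endpoints.
Centre = midpoint = (-1.5, 3); r² = |(0, -1)−(-3, 7)|²/4 = 73/4 = 18.25.
Diameter = 2r = 2√(18.25) ≈ 8.544.

8.544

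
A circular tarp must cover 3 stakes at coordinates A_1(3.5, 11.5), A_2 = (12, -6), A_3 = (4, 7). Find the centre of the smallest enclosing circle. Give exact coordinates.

(7.75, 2.75)

Side lengths²: A_1A_2² = 378.5, A_1A_3² = 20.5, A_2A_3² = 233.
Since A_1A_2² = 378.5 ≥ 233 + 20.5 = 253.5, the angle opposite A_1A_2 is not acute, so the smallest enclosing circle has A_1A_2 as diameter.
Centre = midpoint of A_1A_2 = (7.75, 2.75), r² = 378.5/4 = 94.625.
Centre = (7.75, 2.75).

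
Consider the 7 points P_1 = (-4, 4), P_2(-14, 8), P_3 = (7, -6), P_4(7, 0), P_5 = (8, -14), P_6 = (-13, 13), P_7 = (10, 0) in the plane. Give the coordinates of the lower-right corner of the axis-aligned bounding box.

x-range [-14, 10], y-range [-14, 13].
The lower-right corner is (10, -14).

(10, -14)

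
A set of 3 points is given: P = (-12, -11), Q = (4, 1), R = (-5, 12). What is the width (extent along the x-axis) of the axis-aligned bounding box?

max x = 4, min x = -12, so width = 16.

16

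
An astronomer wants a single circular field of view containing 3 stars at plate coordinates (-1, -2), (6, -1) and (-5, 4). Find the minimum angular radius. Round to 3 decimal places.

Call the three points A, B, C in the order given.
Side lengths²: AB² = 50, AC² = 52, BC² = 146.
Since BC² = 146 ≥ 52 + 50 = 102, the angle opposite BC is not acute, so the smallest enclosing circle has BC as diameter.
Centre = midpoint of BC = (0.5, 1.5), r² = 146/4 = 36.5.
r = √(36.5) ≈ 6.042.

6.042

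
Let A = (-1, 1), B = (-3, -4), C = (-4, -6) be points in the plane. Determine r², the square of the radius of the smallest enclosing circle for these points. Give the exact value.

Side lengths²: AB² = 29, AC² = 58, BC² = 5.
Since AC² = 58 ≥ 29 + 5 = 34, the angle opposite AC is not acute, so the smallest enclosing circle has AC as diameter.
Centre = midpoint of AC = (-2.5, -2.5), r² = 58/4 = 14.5.

14.5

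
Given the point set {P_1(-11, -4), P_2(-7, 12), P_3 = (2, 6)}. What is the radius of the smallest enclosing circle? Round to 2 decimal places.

Side lengths²: P_1P_2² = 272, P_1P_3² = 269, P_2P_3² = 117.
Since P_1P_2² = 272 < 269 + 117 = 386, the triangle is acute, so the smallest enclosing circle is the circumcircle.
Circumcentre = (-44/7, 93/28), r² = 59449/784.
r = √(59449/784) ≈ 8.71.

8.71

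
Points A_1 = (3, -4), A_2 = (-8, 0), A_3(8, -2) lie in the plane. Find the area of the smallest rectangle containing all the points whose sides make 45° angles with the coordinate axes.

126

In coordinates u = x + y, v = x − y the rectangle is axis-aligned; the map (x,y)→(u,v) scales areas by 2.
u-values: -1, -8, 6; range = 6 − (-8) = 14.
v-values: 7, -8, 10; range = 10 − (-8) = 18.
Area = (14 × 18) / 2 = 126.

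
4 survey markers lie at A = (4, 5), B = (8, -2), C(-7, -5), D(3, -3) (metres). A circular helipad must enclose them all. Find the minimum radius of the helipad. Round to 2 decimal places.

7.84

By Welzl's lemma the MEC is supported by two points (diametrically opposite) or three points (on a circumcircle).
The minimum enclosing circle is determined by three boundary points: A, B, C.
Their circumcentre is (1/6, -11/6) with r² = 1105/18.
The farthest remaining point D is at distance² 169/18 ≤ 1105/18.
r = √(1105/18) ≈ 7.84.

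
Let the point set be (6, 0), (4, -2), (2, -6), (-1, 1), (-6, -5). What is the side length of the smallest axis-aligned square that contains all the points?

The bounding box has width 12 and height 7.
An axis-aligned square enclosing the set must have side ≥ max(width, height).
So the minimum side is max(12, 7) = 12.

12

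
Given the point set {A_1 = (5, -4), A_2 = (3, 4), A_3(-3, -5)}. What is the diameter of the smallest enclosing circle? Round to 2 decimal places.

Side lengths²: A_1A_2² = 68, A_1A_3² = 65, A_2A_3² = 117.
Since A_2A_3² = 117 < 68 + 65 = 133, the triangle is acute, so the smallest enclosing circle is the circumcircle.
Circumcentre = (6/11, -19/22), r² = 14365/484.
Diameter = 2r = 2√(14365/484) ≈ 10.90.

10.90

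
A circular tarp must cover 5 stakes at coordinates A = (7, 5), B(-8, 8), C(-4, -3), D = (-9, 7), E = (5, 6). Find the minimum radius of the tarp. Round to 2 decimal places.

8.17

A smallest enclosing disk is always determined by at most three of the input points on its boundary.
The minimum enclosing circle is determined by three boundary points: A, C, D.
Their circumcentre is (-7/6, 14/3) with r² = 2405/36.
The farthest remaining point B is at distance² 2081/36 ≤ 2405/36.
r = √(2405/36) ≈ 8.17.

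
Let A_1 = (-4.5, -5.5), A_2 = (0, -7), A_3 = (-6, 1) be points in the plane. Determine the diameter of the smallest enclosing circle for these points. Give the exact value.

Side lengths²: A_1A_2² = 22.5, A_1A_3² = 44.5, A_2A_3² = 100.
Since A_2A_3² = 100 ≥ 44.5 + 22.5 = 67, the angle opposite A_2A_3 is not acute, so the smallest enclosing circle has A_2A_3 as diameter.
Centre = midpoint of A_2A_3 = (-3, -3), r² = 100/4 = 25.
Diameter = 2r = 2√25 = 10.

10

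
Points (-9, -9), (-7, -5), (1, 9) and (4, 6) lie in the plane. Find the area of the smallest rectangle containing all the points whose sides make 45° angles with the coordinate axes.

In coordinates u = x + y, v = x − y the rectangle is axis-aligned; the map (x,y)→(u,v) scales areas by 2.
u-values: -18, -12, 10, 10; range = 10 − (-18) = 28.
v-values: 0, -2, -8, -2; range = 0 − (-8) = 8.
Area = (28 × 8) / 2 = 112.

112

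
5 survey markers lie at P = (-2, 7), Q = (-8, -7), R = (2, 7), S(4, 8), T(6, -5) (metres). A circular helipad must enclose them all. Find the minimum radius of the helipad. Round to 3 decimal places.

By Welzl's lemma the MEC is supported by two points (diametrically opposite) or three points (on a circumcircle).
The minimum enclosing circle is determined by three boundary points: Q, S, T.
Their circumcentre is (-119/62, 27/62) with r² = 177325/1922.
The farthest remaining point R is at distance² 112349/1922 ≤ 177325/1922.
r = √(177325/1922) ≈ 9.605.

9.605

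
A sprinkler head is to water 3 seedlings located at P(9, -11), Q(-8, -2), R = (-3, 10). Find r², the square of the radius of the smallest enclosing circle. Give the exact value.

Side lengths²: PQ² = 370, PR² = 585, QR² = 169.
Since PR² = 585 ≥ 370 + 169 = 539, the angle opposite PR is not acute, so the smallest enclosing circle has PR as diameter.
Centre = midpoint of PR = (3, -0.5), r² = 585/4 = 146.25.

146.25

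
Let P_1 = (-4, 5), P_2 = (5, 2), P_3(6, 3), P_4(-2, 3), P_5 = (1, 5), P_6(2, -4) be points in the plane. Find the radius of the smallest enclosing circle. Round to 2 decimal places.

5.70

The minimum enclosing circle of a finite set is fixed by two of the points (as a diameter) or three (as a circumcircle).
The minimum enclosing circle is determined by three boundary points: P_1, P_3, P_6.
Their circumcentre is (0.5, 1.5) with r² = 32.5.
The farthest remaining point P_2 is at distance² 20.5 ≤ 32.5.
r = √(32.5) ≈ 5.70.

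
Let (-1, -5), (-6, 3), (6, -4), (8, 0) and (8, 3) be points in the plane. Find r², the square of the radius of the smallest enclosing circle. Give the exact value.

10229/196

The minimum enclosing circle of a finite set is fixed by two of the points (as a diameter) or three (as a circumcircle).
The minimum enclosing circle is determined by three boundary points: (-6, 3), (6, -4), (8, 3).
Their circumcentre is (1, 17/14) with r² = 10229/196.
The farthest remaining point (8, 0) is at distance² 9893/196 ≤ 10229/196.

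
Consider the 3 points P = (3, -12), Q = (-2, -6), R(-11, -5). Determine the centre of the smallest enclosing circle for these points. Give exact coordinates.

Side lengths²: PQ² = 61, PR² = 245, QR² = 82.
Since PR² = 245 ≥ 82 + 61 = 143, the angle opposite PR is not acute, so the smallest enclosing circle has PR as diameter.
Centre = midpoint of PR = (-4, -8.5), r² = 245/4 = 61.25.
Centre = (-4, -8.5).

(-4, -8.5)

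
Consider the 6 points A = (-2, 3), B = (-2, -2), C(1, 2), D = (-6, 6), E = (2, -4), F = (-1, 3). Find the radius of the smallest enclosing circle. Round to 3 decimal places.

The minimum enclosing circle of a finite set is fixed by two of the points (as a diameter) or three (as a circumcircle).
The farthest pair is D–E with squared distance 164. The circle on this segment as diameter has centre (-2, 1) and r² = 164/4 = 41.
Check A: distance² to centre = 4 ≤ 41, so it lies inside.
All remaining points lie in this disk, and no smaller disk contains both endpoints, so this is the minimum enclosing circle.
r = √41 ≈ 6.403.

6.403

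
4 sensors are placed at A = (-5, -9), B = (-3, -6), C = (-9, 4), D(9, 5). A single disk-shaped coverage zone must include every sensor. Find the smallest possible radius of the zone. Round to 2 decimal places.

A smallest enclosing disk is always determined by at most three of the input points on its boundary.
The minimum enclosing circle is determined by three boundary points: A, C, D.
Their circumcentre is (9/34, -9/34) with r² = 60125/578.
The farthest remaining point B is at distance² 25173/578 ≤ 60125/578.
r = √(60125/578) ≈ 10.20.

10.20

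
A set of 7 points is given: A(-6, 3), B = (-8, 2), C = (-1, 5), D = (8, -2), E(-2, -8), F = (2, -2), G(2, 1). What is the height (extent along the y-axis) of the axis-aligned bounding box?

13

max y = 5, min y = -8, so height = 13.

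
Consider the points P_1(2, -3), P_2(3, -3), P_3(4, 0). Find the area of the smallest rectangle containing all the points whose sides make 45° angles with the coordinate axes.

In coordinates u = x + y, v = x − y the rectangle is axis-aligned; the map (x,y)→(u,v) scales areas by 2.
u-values: -1, 0, 4; range = 4 − (-1) = 5.
v-values: 5, 6, 4; range = 6 − 4 = 2.
Area = (5 × 2) / 2 = 5.

5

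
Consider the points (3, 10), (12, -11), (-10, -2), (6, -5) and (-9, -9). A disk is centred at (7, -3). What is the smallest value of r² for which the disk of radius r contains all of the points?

The required radius is the distance from (7, -3) to the farthest point.
Squared distances: 185, 89, 290, 5, 292.
Maximum is 292, attained at (-9, -9).

292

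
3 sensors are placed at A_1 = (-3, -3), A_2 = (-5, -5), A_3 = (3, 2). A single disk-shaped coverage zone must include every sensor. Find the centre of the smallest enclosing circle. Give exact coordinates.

(-1, -1.5)

Side lengths²: A_1A_2² = 8, A_1A_3² = 61, A_2A_3² = 113.
Since A_2A_3² = 113 ≥ 61 + 8 = 69, the angle opposite A_2A_3 is not acute, so the smallest enclosing circle has A_2A_3 as diameter.
Centre = midpoint of A_2A_3 = (-1, -1.5), r² = 113/4 = 28.25.
Centre = (-1, -1.5).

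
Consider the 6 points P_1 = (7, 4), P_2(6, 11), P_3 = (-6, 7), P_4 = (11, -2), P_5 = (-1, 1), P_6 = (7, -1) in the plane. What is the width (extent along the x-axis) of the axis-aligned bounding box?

max x = 11, min x = -6, so width = 17.

17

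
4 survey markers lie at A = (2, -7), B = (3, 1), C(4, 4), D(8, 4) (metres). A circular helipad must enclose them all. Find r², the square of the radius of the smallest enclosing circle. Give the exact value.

The minimum enclosing circle of a finite set is fixed by two of the points (as a diameter) or three (as a circumcircle).
The farthest pair is A–D with squared distance 157. The circle on this segment as diameter has centre (5, -1.5) and r² = 157/4 = 39.25.
Check B: distance² to centre = 10.25 ≤ 39.25, so it lies inside.
All remaining points lie in this disk, and no smaller disk contains both endpoints, so this is the minimum enclosing circle.

39.25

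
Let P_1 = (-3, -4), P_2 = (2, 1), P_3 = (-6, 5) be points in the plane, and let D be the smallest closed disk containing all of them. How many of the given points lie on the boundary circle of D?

Side lengths²: P_1P_2² = 50, P_1P_3² = 90, P_2P_3² = 80.
Since P_1P_3² = 90 < 80 + 50 = 130, the triangle is acute, so the smallest enclosing circle is the circumcircle.
Circumcentre = (-3, 1), r² = 25.
The points at distance exactly r from the centre are P_1, P_2, P_3 — 3 points.

3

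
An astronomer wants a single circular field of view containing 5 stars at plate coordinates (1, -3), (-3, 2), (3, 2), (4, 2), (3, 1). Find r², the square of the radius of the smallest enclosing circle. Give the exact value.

13.94

A smallest enclosing disk is always determined by at most three of the input points on its boundary.
The minimum enclosing circle is determined by three boundary points: (1, -3), (-3, 2), (4, 2).
Their circumcentre is (0.5, 0.7) with r² = 13.94.
The farthest remaining point (3, 2) is at distance² 7.94 ≤ 13.94.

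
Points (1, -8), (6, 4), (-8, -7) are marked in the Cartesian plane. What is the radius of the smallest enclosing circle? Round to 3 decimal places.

Call the three points A, B, C in the order given.
Side lengths²: AB² = 169, AC² = 82, BC² = 317.
Since BC² = 317 ≥ 169 + 82 = 251, the angle opposite BC is not acute, so the smallest enclosing circle has BC as diameter.
Centre = midpoint of BC = (-1, -1.5), r² = 317/4 = 79.25.
r = √(79.25) ≈ 8.902.

8.902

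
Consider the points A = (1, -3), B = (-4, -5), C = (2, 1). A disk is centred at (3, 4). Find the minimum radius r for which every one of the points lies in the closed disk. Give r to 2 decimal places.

The required radius is the distance from (3, 4) to the farthest point.
Squared distances: 53, 130, 10.
Maximum is 130, attained at B.
r = √130 ≈ 11.40.

11.40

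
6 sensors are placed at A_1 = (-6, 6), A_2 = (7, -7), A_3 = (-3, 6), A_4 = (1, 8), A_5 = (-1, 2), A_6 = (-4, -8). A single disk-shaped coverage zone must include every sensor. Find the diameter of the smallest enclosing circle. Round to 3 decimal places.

18.385

The farthest pair is A_1–A_2 with squared distance 338. The circle on this segment as diameter has centre (0.5, -0.5) and r² = 338/4 = 84.5.
Check A_3: distance² to centre = 54.5 ≤ 84.5, so it lies inside.
All remaining points lie in this disk, and no smaller disk contains both endpoints, so this is the minimum enclosing circle.
Diameter = 2r = 2√(84.5) ≈ 18.385.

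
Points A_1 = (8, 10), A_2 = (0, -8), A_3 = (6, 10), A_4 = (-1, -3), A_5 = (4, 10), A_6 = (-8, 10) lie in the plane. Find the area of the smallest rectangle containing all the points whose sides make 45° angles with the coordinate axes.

In coordinates u = x + y, v = x − y the rectangle is axis-aligned; the map (x,y)→(u,v) scales areas by 2.
u-values: 18, -8, 16, -4, 14, 2; range = 18 − (-8) = 26.
v-values: -2, 8, -4, 2, -6, -18; range = 8 − (-18) = 26.
Area = (26 × 26) / 2 = 338.

338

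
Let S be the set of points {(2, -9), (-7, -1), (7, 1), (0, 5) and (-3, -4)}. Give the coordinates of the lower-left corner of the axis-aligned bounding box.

(-7, -9)

x-range [-7, 7], y-range [-9, 5].
The lower-left corner is (-7, -9).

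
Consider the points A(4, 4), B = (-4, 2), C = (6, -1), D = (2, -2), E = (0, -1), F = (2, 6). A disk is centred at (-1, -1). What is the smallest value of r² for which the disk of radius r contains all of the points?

58

The required radius is the distance from (-1, -1) to the farthest point.
Squared distances: 50, 18, 49, 10, 1, 58.
Maximum is 58, attained at F.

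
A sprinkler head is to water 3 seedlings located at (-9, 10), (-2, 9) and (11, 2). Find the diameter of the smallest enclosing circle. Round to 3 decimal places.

Call the three points A, B, C in the order given.
Side lengths²: AB² = 50, AC² = 464, BC² = 218.
Since AC² = 464 ≥ 218 + 50 = 268, the angle opposite AC is not acute, so the smallest enclosing circle has AC as diameter.
Centre = midpoint of AC = (1, 6), r² = 464/4 = 116.
Diameter = 2r = 2√116 ≈ 21.541.

21.541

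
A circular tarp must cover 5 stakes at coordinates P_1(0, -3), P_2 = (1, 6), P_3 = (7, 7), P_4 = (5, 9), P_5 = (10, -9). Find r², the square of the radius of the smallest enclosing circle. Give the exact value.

87.25

A smallest enclosing disk is always determined by at most three of the input points on its boundary.
The farthest pair is P_4–P_5 with squared distance 349. The circle on this segment as diameter has centre (7.5, 0) and r² = 349/4 = 87.25.
Check P_1: distance² to centre = 65.25 ≤ 87.25, so it lies inside.
All remaining points lie in this disk, and no smaller disk contains both endpoints, so this is the minimum enclosing circle.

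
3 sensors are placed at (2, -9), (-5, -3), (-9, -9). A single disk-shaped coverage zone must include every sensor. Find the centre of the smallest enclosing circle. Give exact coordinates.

Call the three points A, B, C in the order given.
Side lengths²: AB² = 85, AC² = 121, BC² = 52.
Since AC² = 121 < 85 + 52 = 137, the triangle is acute, so the smallest enclosing circle is the circumcircle.
Circumcentre = (-3.5, -25/3), r² = 1105/36.
Centre = (-3.5, -25/3).

(-3.5, -25/3)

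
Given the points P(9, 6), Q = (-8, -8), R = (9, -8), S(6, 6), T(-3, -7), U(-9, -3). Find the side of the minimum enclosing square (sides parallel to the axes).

18

The bounding box has width 18 and height 14.
An axis-aligned square enclosing the set must have side ≥ max(width, height).
So the minimum side is max(18, 14) = 18.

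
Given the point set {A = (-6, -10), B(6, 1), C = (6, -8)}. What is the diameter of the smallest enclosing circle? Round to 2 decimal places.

Side lengths²: AB² = 265, AC² = 148, BC² = 81.
Since AB² = 265 ≥ 148 + 81 = 229, the angle opposite AB is not acute, so the smallest enclosing circle has AB as diameter.
Centre = midpoint of AB = (0, -4.5), r² = 265/4 = 66.25.
Diameter = 2r = 2√(66.25) ≈ 16.28.

16.28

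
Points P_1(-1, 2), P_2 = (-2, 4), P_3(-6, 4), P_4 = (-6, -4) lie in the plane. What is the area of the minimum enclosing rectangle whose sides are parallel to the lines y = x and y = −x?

In coordinates u = x + y, v = x − y the rectangle is axis-aligned; the map (x,y)→(u,v) scales areas by 2.
u-values: 1, 2, -2, -10; range = 2 − (-10) = 12.
v-values: -3, -6, -10, -2; range = -2 − (-10) = 8.
Area = (12 × 8) / 2 = 48.

48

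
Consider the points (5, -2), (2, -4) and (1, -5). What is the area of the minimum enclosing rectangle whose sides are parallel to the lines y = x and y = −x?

3.5

In coordinates u = x + y, v = x − y the rectangle is axis-aligned; the map (x,y)→(u,v) scales areas by 2.
u-values: 3, -2, -4; range = 3 − (-4) = 7.
v-values: 7, 6, 6; range = 7 − 6 = 1.
Area = (7 × 1) / 2 = 3.5.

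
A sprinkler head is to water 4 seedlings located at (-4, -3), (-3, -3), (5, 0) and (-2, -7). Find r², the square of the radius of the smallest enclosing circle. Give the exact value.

25

The minimum enclosing circle is determined by three boundary points: (-4, -3), (5, 0), (-2, -7).
Their circumcentre is (1, -3) with r² = 25.
The farthest remaining point (-3, -3) is at distance² 16 ≤ 25.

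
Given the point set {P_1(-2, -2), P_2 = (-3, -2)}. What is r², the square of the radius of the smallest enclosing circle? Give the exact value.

The smallest circle enclosing two points has them as diameter endpoints.
Centre = midpoint = (-2.5, -2); r² = |P_1P_2|²/4 = 1/4 = 0.25.

0.25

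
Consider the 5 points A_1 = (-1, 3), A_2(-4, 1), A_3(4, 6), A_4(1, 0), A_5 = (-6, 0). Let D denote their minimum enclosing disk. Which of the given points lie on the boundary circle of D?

A smallest enclosing disk is always determined by at most three of the input points on its boundary.
The farthest pair is A_3–A_5 with squared distance 136. The circle on this segment as diameter has centre (-1, 3) and r² = 136/4 = 34.
Check A_1: distance² to centre = 0 ≤ 34, so it lies inside.
All remaining points lie in this disk, and no smaller disk contains both endpoints, so this is the minimum enclosing circle.
The points at distance exactly r from the centre are A_3, A_5 — 2 points.

A_3, A_5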